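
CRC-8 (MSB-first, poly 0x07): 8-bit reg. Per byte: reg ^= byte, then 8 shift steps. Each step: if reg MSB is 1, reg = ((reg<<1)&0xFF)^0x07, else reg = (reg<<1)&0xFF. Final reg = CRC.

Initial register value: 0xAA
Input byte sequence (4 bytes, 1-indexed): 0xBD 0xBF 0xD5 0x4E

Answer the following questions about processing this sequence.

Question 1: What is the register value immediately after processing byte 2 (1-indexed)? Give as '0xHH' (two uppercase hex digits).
Answer: 0x08

Derivation:
After byte 1 (0xBD): reg=0x65
After byte 2 (0xBF): reg=0x08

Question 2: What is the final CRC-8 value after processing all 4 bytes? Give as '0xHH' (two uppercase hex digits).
Answer: 0xBE

Derivation:
After byte 1 (0xBD): reg=0x65
After byte 2 (0xBF): reg=0x08
After byte 3 (0xD5): reg=0x1D
After byte 4 (0x4E): reg=0xBE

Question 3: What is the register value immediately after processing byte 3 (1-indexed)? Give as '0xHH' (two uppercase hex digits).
After byte 1 (0xBD): reg=0x65
After byte 2 (0xBF): reg=0x08
After byte 3 (0xD5): reg=0x1D

Answer: 0x1D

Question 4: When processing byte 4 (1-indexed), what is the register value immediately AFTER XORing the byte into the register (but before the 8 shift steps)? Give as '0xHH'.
Register before byte 4: 0x1D
Byte 4: 0x4E
0x1D XOR 0x4E = 0x53

Answer: 0x53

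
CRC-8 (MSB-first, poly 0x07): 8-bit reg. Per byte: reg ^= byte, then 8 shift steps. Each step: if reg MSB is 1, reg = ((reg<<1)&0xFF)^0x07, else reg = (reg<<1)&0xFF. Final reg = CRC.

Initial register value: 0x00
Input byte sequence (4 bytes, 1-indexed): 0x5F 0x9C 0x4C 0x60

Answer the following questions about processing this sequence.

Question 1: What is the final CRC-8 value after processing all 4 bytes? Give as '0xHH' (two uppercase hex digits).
Answer: 0xFD

Derivation:
After byte 1 (0x5F): reg=0x9A
After byte 2 (0x9C): reg=0x12
After byte 3 (0x4C): reg=0x9D
After byte 4 (0x60): reg=0xFD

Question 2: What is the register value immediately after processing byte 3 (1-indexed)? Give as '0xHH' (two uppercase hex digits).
Answer: 0x9D

Derivation:
After byte 1 (0x5F): reg=0x9A
After byte 2 (0x9C): reg=0x12
After byte 3 (0x4C): reg=0x9D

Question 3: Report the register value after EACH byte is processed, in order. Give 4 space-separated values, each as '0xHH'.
0x9A 0x12 0x9D 0xFD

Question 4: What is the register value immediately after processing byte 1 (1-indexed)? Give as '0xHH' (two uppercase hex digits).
After byte 1 (0x5F): reg=0x9A

Answer: 0x9A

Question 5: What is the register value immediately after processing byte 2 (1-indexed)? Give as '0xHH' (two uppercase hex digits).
After byte 1 (0x5F): reg=0x9A
After byte 2 (0x9C): reg=0x12

Answer: 0x12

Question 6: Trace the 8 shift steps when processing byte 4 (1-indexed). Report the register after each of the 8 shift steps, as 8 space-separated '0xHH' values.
Answer: 0xFD 0xFD 0xFD 0xFD 0xFD 0xFD 0xFD 0xFD

Derivation:
After byte 1 (0x5F): reg=0x9A
After byte 2 (0x9C): reg=0x12
After byte 3 (0x4C): reg=0x9D
Register before byte 4: 0x9D
After XOR with byte 0x60: 0xFD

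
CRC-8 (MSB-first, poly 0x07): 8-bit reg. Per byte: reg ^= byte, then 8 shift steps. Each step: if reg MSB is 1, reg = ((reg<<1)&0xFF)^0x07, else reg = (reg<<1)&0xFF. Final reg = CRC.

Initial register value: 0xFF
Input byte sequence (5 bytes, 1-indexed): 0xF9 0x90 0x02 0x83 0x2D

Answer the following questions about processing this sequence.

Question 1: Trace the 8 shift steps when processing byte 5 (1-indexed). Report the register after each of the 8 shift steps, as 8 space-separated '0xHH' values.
After byte 1 (0xF9): reg=0x12
After byte 2 (0x90): reg=0x87
After byte 3 (0x02): reg=0x92
After byte 4 (0x83): reg=0x77
Register before byte 5: 0x77
After XOR with byte 0x2D: 0x5A

Answer: 0xB4 0x6F 0xDE 0xBB 0x71 0xE2 0xC3 0x81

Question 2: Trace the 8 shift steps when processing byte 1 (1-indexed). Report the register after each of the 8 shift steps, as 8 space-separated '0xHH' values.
Answer: 0x0C 0x18 0x30 0x60 0xC0 0x87 0x09 0x12

Derivation:
Register before byte 1: 0xFF
After XOR with byte 0xF9: 0x06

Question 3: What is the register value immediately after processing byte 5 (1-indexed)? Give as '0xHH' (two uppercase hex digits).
After byte 1 (0xF9): reg=0x12
After byte 2 (0x90): reg=0x87
After byte 3 (0x02): reg=0x92
After byte 4 (0x83): reg=0x77
After byte 5 (0x2D): reg=0x81

Answer: 0x81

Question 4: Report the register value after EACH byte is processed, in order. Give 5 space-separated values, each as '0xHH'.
0x12 0x87 0x92 0x77 0x81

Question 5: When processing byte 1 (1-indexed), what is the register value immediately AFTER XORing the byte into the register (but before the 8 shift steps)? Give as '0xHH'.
Answer: 0x06

Derivation:
Register before byte 1: 0xFF
Byte 1: 0xF9
0xFF XOR 0xF9 = 0x06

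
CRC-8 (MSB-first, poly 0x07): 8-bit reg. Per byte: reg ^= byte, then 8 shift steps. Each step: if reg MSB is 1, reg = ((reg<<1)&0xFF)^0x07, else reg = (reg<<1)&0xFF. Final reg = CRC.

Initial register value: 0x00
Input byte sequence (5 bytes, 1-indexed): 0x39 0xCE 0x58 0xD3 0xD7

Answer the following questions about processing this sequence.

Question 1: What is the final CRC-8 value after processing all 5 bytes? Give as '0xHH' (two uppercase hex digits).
Answer: 0x98

Derivation:
After byte 1 (0x39): reg=0xAF
After byte 2 (0xCE): reg=0x20
After byte 3 (0x58): reg=0x6F
After byte 4 (0xD3): reg=0x3D
After byte 5 (0xD7): reg=0x98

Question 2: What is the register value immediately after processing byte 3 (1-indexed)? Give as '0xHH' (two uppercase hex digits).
After byte 1 (0x39): reg=0xAF
After byte 2 (0xCE): reg=0x20
After byte 3 (0x58): reg=0x6F

Answer: 0x6F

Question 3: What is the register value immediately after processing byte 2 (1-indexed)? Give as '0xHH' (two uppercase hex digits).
After byte 1 (0x39): reg=0xAF
After byte 2 (0xCE): reg=0x20

Answer: 0x20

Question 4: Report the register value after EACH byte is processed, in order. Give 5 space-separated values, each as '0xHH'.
0xAF 0x20 0x6F 0x3D 0x98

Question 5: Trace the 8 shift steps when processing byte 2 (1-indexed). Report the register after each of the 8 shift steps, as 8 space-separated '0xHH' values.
After byte 1 (0x39): reg=0xAF
Register before byte 2: 0xAF
After XOR with byte 0xCE: 0x61

Answer: 0xC2 0x83 0x01 0x02 0x04 0x08 0x10 0x20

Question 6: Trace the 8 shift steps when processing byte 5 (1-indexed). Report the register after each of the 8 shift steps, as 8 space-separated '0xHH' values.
After byte 1 (0x39): reg=0xAF
After byte 2 (0xCE): reg=0x20
After byte 3 (0x58): reg=0x6F
After byte 4 (0xD3): reg=0x3D
Register before byte 5: 0x3D
After XOR with byte 0xD7: 0xEA

Answer: 0xD3 0xA1 0x45 0x8A 0x13 0x26 0x4C 0x98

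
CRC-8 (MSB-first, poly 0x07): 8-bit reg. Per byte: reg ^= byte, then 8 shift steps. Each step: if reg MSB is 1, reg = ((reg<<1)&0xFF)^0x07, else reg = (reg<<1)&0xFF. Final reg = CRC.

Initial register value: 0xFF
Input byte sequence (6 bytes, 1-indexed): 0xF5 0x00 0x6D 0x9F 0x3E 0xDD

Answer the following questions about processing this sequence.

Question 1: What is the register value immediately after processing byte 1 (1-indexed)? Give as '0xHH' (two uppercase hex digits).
Answer: 0x36

Derivation:
After byte 1 (0xF5): reg=0x36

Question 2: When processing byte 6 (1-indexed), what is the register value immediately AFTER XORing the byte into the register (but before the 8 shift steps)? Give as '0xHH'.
Register before byte 6: 0x11
Byte 6: 0xDD
0x11 XOR 0xDD = 0xCC

Answer: 0xCC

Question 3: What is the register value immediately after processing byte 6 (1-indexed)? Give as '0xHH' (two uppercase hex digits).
Answer: 0x6A

Derivation:
After byte 1 (0xF5): reg=0x36
After byte 2 (0x00): reg=0x82
After byte 3 (0x6D): reg=0x83
After byte 4 (0x9F): reg=0x54
After byte 5 (0x3E): reg=0x11
After byte 6 (0xDD): reg=0x6A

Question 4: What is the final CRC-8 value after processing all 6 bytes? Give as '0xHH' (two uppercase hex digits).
After byte 1 (0xF5): reg=0x36
After byte 2 (0x00): reg=0x82
After byte 3 (0x6D): reg=0x83
After byte 4 (0x9F): reg=0x54
After byte 5 (0x3E): reg=0x11
After byte 6 (0xDD): reg=0x6A

Answer: 0x6A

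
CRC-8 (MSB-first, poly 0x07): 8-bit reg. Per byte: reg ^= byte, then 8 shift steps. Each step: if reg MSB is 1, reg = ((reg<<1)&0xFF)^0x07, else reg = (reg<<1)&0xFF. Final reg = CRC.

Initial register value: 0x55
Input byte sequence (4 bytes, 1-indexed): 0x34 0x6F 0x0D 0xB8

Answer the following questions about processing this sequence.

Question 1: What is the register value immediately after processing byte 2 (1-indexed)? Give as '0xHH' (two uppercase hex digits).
Answer: 0xEA

Derivation:
After byte 1 (0x34): reg=0x20
After byte 2 (0x6F): reg=0xEA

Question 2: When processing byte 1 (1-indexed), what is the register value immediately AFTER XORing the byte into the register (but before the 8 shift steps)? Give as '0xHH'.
Answer: 0x61

Derivation:
Register before byte 1: 0x55
Byte 1: 0x34
0x55 XOR 0x34 = 0x61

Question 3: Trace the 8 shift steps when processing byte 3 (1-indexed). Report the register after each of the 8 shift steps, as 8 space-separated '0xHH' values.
Answer: 0xC9 0x95 0x2D 0x5A 0xB4 0x6F 0xDE 0xBB

Derivation:
After byte 1 (0x34): reg=0x20
After byte 2 (0x6F): reg=0xEA
Register before byte 3: 0xEA
After XOR with byte 0x0D: 0xE7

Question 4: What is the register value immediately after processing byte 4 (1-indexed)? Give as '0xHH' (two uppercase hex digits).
After byte 1 (0x34): reg=0x20
After byte 2 (0x6F): reg=0xEA
After byte 3 (0x0D): reg=0xBB
After byte 4 (0xB8): reg=0x09

Answer: 0x09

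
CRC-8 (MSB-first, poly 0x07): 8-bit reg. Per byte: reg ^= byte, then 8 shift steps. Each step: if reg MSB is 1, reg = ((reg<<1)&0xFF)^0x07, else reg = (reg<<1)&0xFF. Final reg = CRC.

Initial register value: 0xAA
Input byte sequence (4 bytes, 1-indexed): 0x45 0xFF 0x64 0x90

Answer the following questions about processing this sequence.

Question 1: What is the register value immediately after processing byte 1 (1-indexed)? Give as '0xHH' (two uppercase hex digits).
Answer: 0x83

Derivation:
After byte 1 (0x45): reg=0x83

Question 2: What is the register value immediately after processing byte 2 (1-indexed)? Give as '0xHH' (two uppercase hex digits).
Answer: 0x73

Derivation:
After byte 1 (0x45): reg=0x83
After byte 2 (0xFF): reg=0x73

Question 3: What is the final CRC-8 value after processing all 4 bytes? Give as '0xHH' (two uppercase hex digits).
Answer: 0xC5

Derivation:
After byte 1 (0x45): reg=0x83
After byte 2 (0xFF): reg=0x73
After byte 3 (0x64): reg=0x65
After byte 4 (0x90): reg=0xC5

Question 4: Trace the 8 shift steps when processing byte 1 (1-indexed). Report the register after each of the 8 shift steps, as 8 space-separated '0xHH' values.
Answer: 0xD9 0xB5 0x6D 0xDA 0xB3 0x61 0xC2 0x83

Derivation:
Register before byte 1: 0xAA
After XOR with byte 0x45: 0xEF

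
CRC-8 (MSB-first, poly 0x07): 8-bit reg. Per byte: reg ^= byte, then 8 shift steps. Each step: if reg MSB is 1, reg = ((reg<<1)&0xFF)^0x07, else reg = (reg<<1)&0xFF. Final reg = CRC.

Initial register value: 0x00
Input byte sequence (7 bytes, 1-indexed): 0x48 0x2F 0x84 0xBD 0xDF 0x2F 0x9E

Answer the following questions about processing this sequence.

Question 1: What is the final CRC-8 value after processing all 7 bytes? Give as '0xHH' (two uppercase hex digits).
Answer: 0xAC

Derivation:
After byte 1 (0x48): reg=0xFF
After byte 2 (0x2F): reg=0x3E
After byte 3 (0x84): reg=0x2F
After byte 4 (0xBD): reg=0xF7
After byte 5 (0xDF): reg=0xD8
After byte 6 (0x2F): reg=0xCB
After byte 7 (0x9E): reg=0xAC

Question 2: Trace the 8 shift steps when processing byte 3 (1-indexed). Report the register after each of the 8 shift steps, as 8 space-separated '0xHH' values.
After byte 1 (0x48): reg=0xFF
After byte 2 (0x2F): reg=0x3E
Register before byte 3: 0x3E
After XOR with byte 0x84: 0xBA

Answer: 0x73 0xE6 0xCB 0x91 0x25 0x4A 0x94 0x2F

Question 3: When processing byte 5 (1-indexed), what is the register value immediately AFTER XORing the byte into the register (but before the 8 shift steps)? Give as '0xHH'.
Answer: 0x28

Derivation:
Register before byte 5: 0xF7
Byte 5: 0xDF
0xF7 XOR 0xDF = 0x28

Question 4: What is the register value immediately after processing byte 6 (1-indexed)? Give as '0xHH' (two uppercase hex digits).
Answer: 0xCB

Derivation:
After byte 1 (0x48): reg=0xFF
After byte 2 (0x2F): reg=0x3E
After byte 3 (0x84): reg=0x2F
After byte 4 (0xBD): reg=0xF7
After byte 5 (0xDF): reg=0xD8
After byte 6 (0x2F): reg=0xCB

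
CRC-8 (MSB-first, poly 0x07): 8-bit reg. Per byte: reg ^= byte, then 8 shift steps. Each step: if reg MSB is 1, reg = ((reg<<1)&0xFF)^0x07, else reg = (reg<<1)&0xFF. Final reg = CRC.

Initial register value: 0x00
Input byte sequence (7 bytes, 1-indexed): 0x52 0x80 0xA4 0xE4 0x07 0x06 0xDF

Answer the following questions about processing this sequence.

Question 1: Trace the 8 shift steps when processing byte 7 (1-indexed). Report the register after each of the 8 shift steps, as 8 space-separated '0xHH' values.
Answer: 0x92 0x23 0x46 0x8C 0x1F 0x3E 0x7C 0xF8

Derivation:
After byte 1 (0x52): reg=0xB9
After byte 2 (0x80): reg=0xAF
After byte 3 (0xA4): reg=0x31
After byte 4 (0xE4): reg=0x25
After byte 5 (0x07): reg=0xEE
After byte 6 (0x06): reg=0x96
Register before byte 7: 0x96
After XOR with byte 0xDF: 0x49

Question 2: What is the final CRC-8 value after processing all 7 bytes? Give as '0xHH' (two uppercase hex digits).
After byte 1 (0x52): reg=0xB9
After byte 2 (0x80): reg=0xAF
After byte 3 (0xA4): reg=0x31
After byte 4 (0xE4): reg=0x25
After byte 5 (0x07): reg=0xEE
After byte 6 (0x06): reg=0x96
After byte 7 (0xDF): reg=0xF8

Answer: 0xF8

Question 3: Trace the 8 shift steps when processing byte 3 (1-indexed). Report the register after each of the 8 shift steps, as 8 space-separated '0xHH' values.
Answer: 0x16 0x2C 0x58 0xB0 0x67 0xCE 0x9B 0x31

Derivation:
After byte 1 (0x52): reg=0xB9
After byte 2 (0x80): reg=0xAF
Register before byte 3: 0xAF
After XOR with byte 0xA4: 0x0B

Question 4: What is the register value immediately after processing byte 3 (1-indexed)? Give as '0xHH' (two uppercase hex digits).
Answer: 0x31

Derivation:
After byte 1 (0x52): reg=0xB9
After byte 2 (0x80): reg=0xAF
After byte 3 (0xA4): reg=0x31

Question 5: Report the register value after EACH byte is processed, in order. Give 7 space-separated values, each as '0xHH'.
0xB9 0xAF 0x31 0x25 0xEE 0x96 0xF8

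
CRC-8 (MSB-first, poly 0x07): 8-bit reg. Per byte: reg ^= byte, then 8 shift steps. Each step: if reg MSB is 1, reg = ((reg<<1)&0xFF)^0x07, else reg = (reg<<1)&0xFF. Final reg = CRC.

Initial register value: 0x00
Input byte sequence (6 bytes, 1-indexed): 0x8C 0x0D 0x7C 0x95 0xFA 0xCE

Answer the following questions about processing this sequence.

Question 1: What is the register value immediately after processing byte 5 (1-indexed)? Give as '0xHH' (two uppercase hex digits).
Answer: 0x2A

Derivation:
After byte 1 (0x8C): reg=0xAD
After byte 2 (0x0D): reg=0x69
After byte 3 (0x7C): reg=0x6B
After byte 4 (0x95): reg=0xF4
After byte 5 (0xFA): reg=0x2A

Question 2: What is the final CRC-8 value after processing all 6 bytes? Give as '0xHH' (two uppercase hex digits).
After byte 1 (0x8C): reg=0xAD
After byte 2 (0x0D): reg=0x69
After byte 3 (0x7C): reg=0x6B
After byte 4 (0x95): reg=0xF4
After byte 5 (0xFA): reg=0x2A
After byte 6 (0xCE): reg=0xB2

Answer: 0xB2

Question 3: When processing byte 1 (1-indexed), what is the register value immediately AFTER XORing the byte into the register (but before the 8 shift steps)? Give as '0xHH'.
Register before byte 1: 0x00
Byte 1: 0x8C
0x00 XOR 0x8C = 0x8C

Answer: 0x8C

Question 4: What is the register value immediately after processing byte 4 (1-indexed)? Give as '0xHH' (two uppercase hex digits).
Answer: 0xF4

Derivation:
After byte 1 (0x8C): reg=0xAD
After byte 2 (0x0D): reg=0x69
After byte 3 (0x7C): reg=0x6B
After byte 4 (0x95): reg=0xF4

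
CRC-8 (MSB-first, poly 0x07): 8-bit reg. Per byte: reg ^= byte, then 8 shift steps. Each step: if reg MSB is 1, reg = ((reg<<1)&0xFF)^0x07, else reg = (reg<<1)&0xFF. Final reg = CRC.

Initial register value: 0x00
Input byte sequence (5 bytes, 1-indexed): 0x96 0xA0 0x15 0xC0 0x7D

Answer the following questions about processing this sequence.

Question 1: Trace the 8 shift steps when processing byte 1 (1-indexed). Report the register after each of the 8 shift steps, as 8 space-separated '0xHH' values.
Answer: 0x2B 0x56 0xAC 0x5F 0xBE 0x7B 0xF6 0xEB

Derivation:
Register before byte 1: 0x00
After XOR with byte 0x96: 0x96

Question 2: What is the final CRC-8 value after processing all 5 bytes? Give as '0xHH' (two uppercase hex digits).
Answer: 0xEA

Derivation:
After byte 1 (0x96): reg=0xEB
After byte 2 (0xA0): reg=0xF6
After byte 3 (0x15): reg=0xA7
After byte 4 (0xC0): reg=0x32
After byte 5 (0x7D): reg=0xEA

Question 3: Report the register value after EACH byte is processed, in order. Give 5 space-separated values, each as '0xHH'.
0xEB 0xF6 0xA7 0x32 0xEA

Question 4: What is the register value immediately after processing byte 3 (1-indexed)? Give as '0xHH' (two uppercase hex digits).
Answer: 0xA7

Derivation:
After byte 1 (0x96): reg=0xEB
After byte 2 (0xA0): reg=0xF6
After byte 3 (0x15): reg=0xA7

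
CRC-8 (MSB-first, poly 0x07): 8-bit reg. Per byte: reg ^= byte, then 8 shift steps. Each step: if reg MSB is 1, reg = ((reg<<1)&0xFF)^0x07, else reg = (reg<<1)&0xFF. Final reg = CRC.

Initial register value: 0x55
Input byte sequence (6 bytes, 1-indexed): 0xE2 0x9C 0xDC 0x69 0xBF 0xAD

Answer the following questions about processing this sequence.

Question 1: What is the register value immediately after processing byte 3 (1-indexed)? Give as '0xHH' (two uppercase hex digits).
After byte 1 (0xE2): reg=0x0C
After byte 2 (0x9C): reg=0xF9
After byte 3 (0xDC): reg=0xFB

Answer: 0xFB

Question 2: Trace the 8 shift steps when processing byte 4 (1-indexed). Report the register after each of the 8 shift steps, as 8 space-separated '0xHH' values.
After byte 1 (0xE2): reg=0x0C
After byte 2 (0x9C): reg=0xF9
After byte 3 (0xDC): reg=0xFB
Register before byte 4: 0xFB
After XOR with byte 0x69: 0x92

Answer: 0x23 0x46 0x8C 0x1F 0x3E 0x7C 0xF8 0xF7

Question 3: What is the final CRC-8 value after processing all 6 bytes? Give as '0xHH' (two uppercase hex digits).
After byte 1 (0xE2): reg=0x0C
After byte 2 (0x9C): reg=0xF9
After byte 3 (0xDC): reg=0xFB
After byte 4 (0x69): reg=0xF7
After byte 5 (0xBF): reg=0xFF
After byte 6 (0xAD): reg=0xB9

Answer: 0xB9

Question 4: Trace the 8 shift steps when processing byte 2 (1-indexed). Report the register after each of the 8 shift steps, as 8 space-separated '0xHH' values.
Answer: 0x27 0x4E 0x9C 0x3F 0x7E 0xFC 0xFF 0xF9

Derivation:
After byte 1 (0xE2): reg=0x0C
Register before byte 2: 0x0C
After XOR with byte 0x9C: 0x90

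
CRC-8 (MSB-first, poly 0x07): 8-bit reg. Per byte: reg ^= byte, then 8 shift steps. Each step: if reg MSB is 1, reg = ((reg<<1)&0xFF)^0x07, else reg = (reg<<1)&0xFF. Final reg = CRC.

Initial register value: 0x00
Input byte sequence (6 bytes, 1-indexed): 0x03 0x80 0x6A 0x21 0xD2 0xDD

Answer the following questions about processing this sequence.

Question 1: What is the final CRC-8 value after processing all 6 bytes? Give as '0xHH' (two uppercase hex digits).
Answer: 0x80

Derivation:
After byte 1 (0x03): reg=0x09
After byte 2 (0x80): reg=0xB6
After byte 3 (0x6A): reg=0x1A
After byte 4 (0x21): reg=0xA1
After byte 5 (0xD2): reg=0x5E
After byte 6 (0xDD): reg=0x80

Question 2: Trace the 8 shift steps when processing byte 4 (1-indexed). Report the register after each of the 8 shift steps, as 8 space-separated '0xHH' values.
After byte 1 (0x03): reg=0x09
After byte 2 (0x80): reg=0xB6
After byte 3 (0x6A): reg=0x1A
Register before byte 4: 0x1A
After XOR with byte 0x21: 0x3B

Answer: 0x76 0xEC 0xDF 0xB9 0x75 0xEA 0xD3 0xA1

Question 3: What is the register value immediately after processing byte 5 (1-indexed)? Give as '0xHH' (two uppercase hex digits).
Answer: 0x5E

Derivation:
After byte 1 (0x03): reg=0x09
After byte 2 (0x80): reg=0xB6
After byte 3 (0x6A): reg=0x1A
After byte 4 (0x21): reg=0xA1
After byte 5 (0xD2): reg=0x5E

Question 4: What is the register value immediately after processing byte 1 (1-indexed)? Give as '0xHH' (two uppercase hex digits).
Answer: 0x09

Derivation:
After byte 1 (0x03): reg=0x09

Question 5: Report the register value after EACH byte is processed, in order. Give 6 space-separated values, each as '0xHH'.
0x09 0xB6 0x1A 0xA1 0x5E 0x80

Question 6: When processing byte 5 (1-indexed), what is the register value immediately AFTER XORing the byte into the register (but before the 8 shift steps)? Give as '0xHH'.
Answer: 0x73

Derivation:
Register before byte 5: 0xA1
Byte 5: 0xD2
0xA1 XOR 0xD2 = 0x73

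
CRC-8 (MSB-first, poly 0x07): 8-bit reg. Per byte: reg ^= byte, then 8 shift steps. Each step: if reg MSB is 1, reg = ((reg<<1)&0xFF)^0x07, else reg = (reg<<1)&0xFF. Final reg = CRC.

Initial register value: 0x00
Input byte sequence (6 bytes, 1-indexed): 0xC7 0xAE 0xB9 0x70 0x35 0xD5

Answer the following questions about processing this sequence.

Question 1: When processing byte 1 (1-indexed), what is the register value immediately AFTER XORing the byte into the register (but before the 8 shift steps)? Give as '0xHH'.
Register before byte 1: 0x00
Byte 1: 0xC7
0x00 XOR 0xC7 = 0xC7

Answer: 0xC7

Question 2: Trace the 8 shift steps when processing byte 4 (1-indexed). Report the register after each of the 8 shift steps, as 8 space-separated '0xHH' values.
Answer: 0x06 0x0C 0x18 0x30 0x60 0xC0 0x87 0x09

Derivation:
After byte 1 (0xC7): reg=0x5B
After byte 2 (0xAE): reg=0xC5
After byte 3 (0xB9): reg=0x73
Register before byte 4: 0x73
After XOR with byte 0x70: 0x03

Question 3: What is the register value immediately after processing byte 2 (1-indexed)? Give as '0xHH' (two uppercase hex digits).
Answer: 0xC5

Derivation:
After byte 1 (0xC7): reg=0x5B
After byte 2 (0xAE): reg=0xC5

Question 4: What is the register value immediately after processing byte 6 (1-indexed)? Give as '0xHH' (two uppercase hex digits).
After byte 1 (0xC7): reg=0x5B
After byte 2 (0xAE): reg=0xC5
After byte 3 (0xB9): reg=0x73
After byte 4 (0x70): reg=0x09
After byte 5 (0x35): reg=0xB4
After byte 6 (0xD5): reg=0x20

Answer: 0x20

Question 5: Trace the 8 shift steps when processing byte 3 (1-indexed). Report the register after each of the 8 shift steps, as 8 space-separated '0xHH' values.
Answer: 0xF8 0xF7 0xE9 0xD5 0xAD 0x5D 0xBA 0x73

Derivation:
After byte 1 (0xC7): reg=0x5B
After byte 2 (0xAE): reg=0xC5
Register before byte 3: 0xC5
After XOR with byte 0xB9: 0x7C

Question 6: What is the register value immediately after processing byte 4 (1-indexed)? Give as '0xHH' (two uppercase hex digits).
After byte 1 (0xC7): reg=0x5B
After byte 2 (0xAE): reg=0xC5
After byte 3 (0xB9): reg=0x73
After byte 4 (0x70): reg=0x09

Answer: 0x09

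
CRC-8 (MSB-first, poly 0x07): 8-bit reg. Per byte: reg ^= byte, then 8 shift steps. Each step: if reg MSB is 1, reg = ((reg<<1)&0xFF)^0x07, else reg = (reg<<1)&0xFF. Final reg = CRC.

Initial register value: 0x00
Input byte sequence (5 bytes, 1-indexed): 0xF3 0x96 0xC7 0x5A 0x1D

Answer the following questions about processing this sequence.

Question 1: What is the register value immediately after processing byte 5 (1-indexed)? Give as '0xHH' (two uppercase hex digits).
After byte 1 (0xF3): reg=0xD7
After byte 2 (0x96): reg=0xC0
After byte 3 (0xC7): reg=0x15
After byte 4 (0x5A): reg=0xEA
After byte 5 (0x1D): reg=0xCB

Answer: 0xCB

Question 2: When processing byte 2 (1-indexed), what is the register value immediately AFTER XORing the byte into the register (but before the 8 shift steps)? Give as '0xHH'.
Register before byte 2: 0xD7
Byte 2: 0x96
0xD7 XOR 0x96 = 0x41

Answer: 0x41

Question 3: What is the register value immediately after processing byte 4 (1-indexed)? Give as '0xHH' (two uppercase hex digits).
Answer: 0xEA

Derivation:
After byte 1 (0xF3): reg=0xD7
After byte 2 (0x96): reg=0xC0
After byte 3 (0xC7): reg=0x15
After byte 4 (0x5A): reg=0xEA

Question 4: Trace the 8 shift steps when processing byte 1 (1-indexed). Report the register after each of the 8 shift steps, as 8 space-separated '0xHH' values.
Register before byte 1: 0x00
After XOR with byte 0xF3: 0xF3

Answer: 0xE1 0xC5 0x8D 0x1D 0x3A 0x74 0xE8 0xD7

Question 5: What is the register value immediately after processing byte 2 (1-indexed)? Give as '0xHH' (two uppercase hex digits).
After byte 1 (0xF3): reg=0xD7
After byte 2 (0x96): reg=0xC0

Answer: 0xC0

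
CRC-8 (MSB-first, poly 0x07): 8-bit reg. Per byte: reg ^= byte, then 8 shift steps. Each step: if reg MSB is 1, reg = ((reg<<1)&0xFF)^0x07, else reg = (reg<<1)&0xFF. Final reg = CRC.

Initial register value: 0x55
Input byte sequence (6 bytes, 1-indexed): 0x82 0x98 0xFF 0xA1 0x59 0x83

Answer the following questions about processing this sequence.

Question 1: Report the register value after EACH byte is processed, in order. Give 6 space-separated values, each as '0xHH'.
0x2B 0x10 0x83 0xEE 0x0C 0xA4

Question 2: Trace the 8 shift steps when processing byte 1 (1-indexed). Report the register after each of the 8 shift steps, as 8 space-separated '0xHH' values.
Answer: 0xA9 0x55 0xAA 0x53 0xA6 0x4B 0x96 0x2B

Derivation:
Register before byte 1: 0x55
After XOR with byte 0x82: 0xD7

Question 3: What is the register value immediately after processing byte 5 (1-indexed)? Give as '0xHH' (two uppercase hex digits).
Answer: 0x0C

Derivation:
After byte 1 (0x82): reg=0x2B
After byte 2 (0x98): reg=0x10
After byte 3 (0xFF): reg=0x83
After byte 4 (0xA1): reg=0xEE
After byte 5 (0x59): reg=0x0C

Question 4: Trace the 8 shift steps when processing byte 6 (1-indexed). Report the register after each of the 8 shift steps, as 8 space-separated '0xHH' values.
After byte 1 (0x82): reg=0x2B
After byte 2 (0x98): reg=0x10
After byte 3 (0xFF): reg=0x83
After byte 4 (0xA1): reg=0xEE
After byte 5 (0x59): reg=0x0C
Register before byte 6: 0x0C
After XOR with byte 0x83: 0x8F

Answer: 0x19 0x32 0x64 0xC8 0x97 0x29 0x52 0xA4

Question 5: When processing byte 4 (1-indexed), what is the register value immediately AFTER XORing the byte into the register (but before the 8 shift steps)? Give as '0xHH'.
Answer: 0x22

Derivation:
Register before byte 4: 0x83
Byte 4: 0xA1
0x83 XOR 0xA1 = 0x22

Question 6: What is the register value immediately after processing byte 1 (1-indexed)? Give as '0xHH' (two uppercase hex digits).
Answer: 0x2B

Derivation:
After byte 1 (0x82): reg=0x2B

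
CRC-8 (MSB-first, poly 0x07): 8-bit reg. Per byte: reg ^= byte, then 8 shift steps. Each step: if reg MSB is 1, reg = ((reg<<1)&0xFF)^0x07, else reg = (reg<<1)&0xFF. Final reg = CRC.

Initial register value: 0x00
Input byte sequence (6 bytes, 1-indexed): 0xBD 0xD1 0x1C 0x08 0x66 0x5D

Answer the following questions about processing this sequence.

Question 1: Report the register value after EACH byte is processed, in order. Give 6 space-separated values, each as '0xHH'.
0x3A 0x9F 0x80 0xB1 0x2B 0x45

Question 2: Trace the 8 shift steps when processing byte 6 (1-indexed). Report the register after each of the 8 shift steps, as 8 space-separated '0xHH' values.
After byte 1 (0xBD): reg=0x3A
After byte 2 (0xD1): reg=0x9F
After byte 3 (0x1C): reg=0x80
After byte 4 (0x08): reg=0xB1
After byte 5 (0x66): reg=0x2B
Register before byte 6: 0x2B
After XOR with byte 0x5D: 0x76

Answer: 0xEC 0xDF 0xB9 0x75 0xEA 0xD3 0xA1 0x45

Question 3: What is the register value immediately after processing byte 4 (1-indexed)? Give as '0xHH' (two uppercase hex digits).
After byte 1 (0xBD): reg=0x3A
After byte 2 (0xD1): reg=0x9F
After byte 3 (0x1C): reg=0x80
After byte 4 (0x08): reg=0xB1

Answer: 0xB1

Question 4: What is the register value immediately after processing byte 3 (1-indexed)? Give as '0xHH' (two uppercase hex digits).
Answer: 0x80

Derivation:
After byte 1 (0xBD): reg=0x3A
After byte 2 (0xD1): reg=0x9F
After byte 3 (0x1C): reg=0x80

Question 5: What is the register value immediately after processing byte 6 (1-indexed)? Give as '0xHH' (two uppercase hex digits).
After byte 1 (0xBD): reg=0x3A
After byte 2 (0xD1): reg=0x9F
After byte 3 (0x1C): reg=0x80
After byte 4 (0x08): reg=0xB1
After byte 5 (0x66): reg=0x2B
After byte 6 (0x5D): reg=0x45

Answer: 0x45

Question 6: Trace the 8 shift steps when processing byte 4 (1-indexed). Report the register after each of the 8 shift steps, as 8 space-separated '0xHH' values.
After byte 1 (0xBD): reg=0x3A
After byte 2 (0xD1): reg=0x9F
After byte 3 (0x1C): reg=0x80
Register before byte 4: 0x80
After XOR with byte 0x08: 0x88

Answer: 0x17 0x2E 0x5C 0xB8 0x77 0xEE 0xDB 0xB1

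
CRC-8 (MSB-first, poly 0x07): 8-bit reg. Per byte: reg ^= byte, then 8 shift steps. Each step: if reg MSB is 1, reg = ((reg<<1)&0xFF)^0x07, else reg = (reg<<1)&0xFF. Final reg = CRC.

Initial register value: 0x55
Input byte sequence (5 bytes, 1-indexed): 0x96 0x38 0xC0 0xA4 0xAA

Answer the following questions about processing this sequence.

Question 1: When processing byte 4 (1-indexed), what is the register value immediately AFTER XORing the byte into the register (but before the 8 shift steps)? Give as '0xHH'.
Register before byte 4: 0x2F
Byte 4: 0xA4
0x2F XOR 0xA4 = 0x8B

Answer: 0x8B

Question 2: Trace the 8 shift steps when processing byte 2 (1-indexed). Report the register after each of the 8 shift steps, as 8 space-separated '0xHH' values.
After byte 1 (0x96): reg=0x47
Register before byte 2: 0x47
After XOR with byte 0x38: 0x7F

Answer: 0xFE 0xFB 0xF1 0xE5 0xCD 0x9D 0x3D 0x7A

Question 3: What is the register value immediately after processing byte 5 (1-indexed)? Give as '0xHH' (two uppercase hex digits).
Answer: 0x7E

Derivation:
After byte 1 (0x96): reg=0x47
After byte 2 (0x38): reg=0x7A
After byte 3 (0xC0): reg=0x2F
After byte 4 (0xA4): reg=0xB8
After byte 5 (0xAA): reg=0x7E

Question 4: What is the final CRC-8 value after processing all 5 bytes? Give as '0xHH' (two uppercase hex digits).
Answer: 0x7E

Derivation:
After byte 1 (0x96): reg=0x47
After byte 2 (0x38): reg=0x7A
After byte 3 (0xC0): reg=0x2F
After byte 4 (0xA4): reg=0xB8
After byte 5 (0xAA): reg=0x7E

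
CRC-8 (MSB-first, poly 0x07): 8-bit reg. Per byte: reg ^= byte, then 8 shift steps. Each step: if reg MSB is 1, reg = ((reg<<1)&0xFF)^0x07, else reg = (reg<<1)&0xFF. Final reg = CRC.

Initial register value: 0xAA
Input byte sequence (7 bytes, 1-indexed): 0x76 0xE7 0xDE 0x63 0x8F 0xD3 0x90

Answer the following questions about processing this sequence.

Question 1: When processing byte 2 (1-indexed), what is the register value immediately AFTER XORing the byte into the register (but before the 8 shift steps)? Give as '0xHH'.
Register before byte 2: 0x1A
Byte 2: 0xE7
0x1A XOR 0xE7 = 0xFD

Answer: 0xFD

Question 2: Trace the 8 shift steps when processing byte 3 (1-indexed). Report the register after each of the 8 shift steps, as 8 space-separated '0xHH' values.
Answer: 0x46 0x8C 0x1F 0x3E 0x7C 0xF8 0xF7 0xE9

Derivation:
After byte 1 (0x76): reg=0x1A
After byte 2 (0xE7): reg=0xFD
Register before byte 3: 0xFD
After XOR with byte 0xDE: 0x23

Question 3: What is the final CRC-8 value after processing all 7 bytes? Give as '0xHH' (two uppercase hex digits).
Answer: 0x9D

Derivation:
After byte 1 (0x76): reg=0x1A
After byte 2 (0xE7): reg=0xFD
After byte 3 (0xDE): reg=0xE9
After byte 4 (0x63): reg=0xBF
After byte 5 (0x8F): reg=0x90
After byte 6 (0xD3): reg=0xCE
After byte 7 (0x90): reg=0x9D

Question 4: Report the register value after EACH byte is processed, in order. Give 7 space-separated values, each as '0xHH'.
0x1A 0xFD 0xE9 0xBF 0x90 0xCE 0x9D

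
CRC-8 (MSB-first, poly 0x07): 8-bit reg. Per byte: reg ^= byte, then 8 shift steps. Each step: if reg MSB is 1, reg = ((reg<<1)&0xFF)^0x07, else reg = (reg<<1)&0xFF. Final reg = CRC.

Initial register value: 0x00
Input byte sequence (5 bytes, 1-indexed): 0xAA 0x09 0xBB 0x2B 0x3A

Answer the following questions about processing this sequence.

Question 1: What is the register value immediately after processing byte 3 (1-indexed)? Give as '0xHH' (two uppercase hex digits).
After byte 1 (0xAA): reg=0x5F
After byte 2 (0x09): reg=0xA5
After byte 3 (0xBB): reg=0x5A

Answer: 0x5A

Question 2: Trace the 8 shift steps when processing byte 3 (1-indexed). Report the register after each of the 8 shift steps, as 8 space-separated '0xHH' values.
Answer: 0x3C 0x78 0xF0 0xE7 0xC9 0x95 0x2D 0x5A

Derivation:
After byte 1 (0xAA): reg=0x5F
After byte 2 (0x09): reg=0xA5
Register before byte 3: 0xA5
After XOR with byte 0xBB: 0x1E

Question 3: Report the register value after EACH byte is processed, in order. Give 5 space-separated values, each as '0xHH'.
0x5F 0xA5 0x5A 0x50 0x11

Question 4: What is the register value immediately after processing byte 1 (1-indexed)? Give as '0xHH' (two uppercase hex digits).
After byte 1 (0xAA): reg=0x5F

Answer: 0x5F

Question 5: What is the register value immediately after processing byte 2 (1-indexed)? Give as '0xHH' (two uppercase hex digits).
Answer: 0xA5

Derivation:
After byte 1 (0xAA): reg=0x5F
After byte 2 (0x09): reg=0xA5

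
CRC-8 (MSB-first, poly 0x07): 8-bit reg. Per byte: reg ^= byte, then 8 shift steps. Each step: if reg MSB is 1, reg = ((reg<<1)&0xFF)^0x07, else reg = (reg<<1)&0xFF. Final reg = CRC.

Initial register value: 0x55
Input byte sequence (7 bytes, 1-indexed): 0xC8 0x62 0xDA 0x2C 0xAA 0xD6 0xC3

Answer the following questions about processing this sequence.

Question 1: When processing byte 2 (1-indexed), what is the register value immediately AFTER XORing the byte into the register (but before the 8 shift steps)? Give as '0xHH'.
Answer: 0xB8

Derivation:
Register before byte 2: 0xDA
Byte 2: 0x62
0xDA XOR 0x62 = 0xB8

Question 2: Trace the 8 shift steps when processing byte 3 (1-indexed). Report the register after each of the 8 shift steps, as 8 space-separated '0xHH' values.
Answer: 0xF1 0xE5 0xCD 0x9D 0x3D 0x7A 0xF4 0xEF

Derivation:
After byte 1 (0xC8): reg=0xDA
After byte 2 (0x62): reg=0x21
Register before byte 3: 0x21
After XOR with byte 0xDA: 0xFB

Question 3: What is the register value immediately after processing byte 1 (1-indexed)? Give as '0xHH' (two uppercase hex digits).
After byte 1 (0xC8): reg=0xDA

Answer: 0xDA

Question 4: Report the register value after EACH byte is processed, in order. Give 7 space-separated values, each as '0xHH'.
0xDA 0x21 0xEF 0x47 0x8D 0x86 0xDC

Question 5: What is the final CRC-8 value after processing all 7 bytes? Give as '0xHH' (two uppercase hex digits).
Answer: 0xDC

Derivation:
After byte 1 (0xC8): reg=0xDA
After byte 2 (0x62): reg=0x21
After byte 3 (0xDA): reg=0xEF
After byte 4 (0x2C): reg=0x47
After byte 5 (0xAA): reg=0x8D
After byte 6 (0xD6): reg=0x86
After byte 7 (0xC3): reg=0xDC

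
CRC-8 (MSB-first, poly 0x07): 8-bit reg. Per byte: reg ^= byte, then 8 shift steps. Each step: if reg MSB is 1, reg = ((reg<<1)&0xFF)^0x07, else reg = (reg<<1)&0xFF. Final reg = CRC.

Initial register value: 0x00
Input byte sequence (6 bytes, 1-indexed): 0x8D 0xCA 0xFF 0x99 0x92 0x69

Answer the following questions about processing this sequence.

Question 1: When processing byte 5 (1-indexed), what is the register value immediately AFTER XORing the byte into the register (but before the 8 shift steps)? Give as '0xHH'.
Answer: 0x46

Derivation:
Register before byte 5: 0xD4
Byte 5: 0x92
0xD4 XOR 0x92 = 0x46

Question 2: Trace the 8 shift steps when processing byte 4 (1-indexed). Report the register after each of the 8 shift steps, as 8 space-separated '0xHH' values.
Answer: 0x39 0x72 0xE4 0xCF 0x99 0x35 0x6A 0xD4

Derivation:
After byte 1 (0x8D): reg=0xAA
After byte 2 (0xCA): reg=0x27
After byte 3 (0xFF): reg=0x06
Register before byte 4: 0x06
After XOR with byte 0x99: 0x9F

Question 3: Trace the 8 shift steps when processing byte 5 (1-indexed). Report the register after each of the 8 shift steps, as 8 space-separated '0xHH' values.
Answer: 0x8C 0x1F 0x3E 0x7C 0xF8 0xF7 0xE9 0xD5

Derivation:
After byte 1 (0x8D): reg=0xAA
After byte 2 (0xCA): reg=0x27
After byte 3 (0xFF): reg=0x06
After byte 4 (0x99): reg=0xD4
Register before byte 5: 0xD4
After XOR with byte 0x92: 0x46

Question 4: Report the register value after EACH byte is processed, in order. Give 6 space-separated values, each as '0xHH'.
0xAA 0x27 0x06 0xD4 0xD5 0x3D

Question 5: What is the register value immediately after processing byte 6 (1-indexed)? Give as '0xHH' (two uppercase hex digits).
After byte 1 (0x8D): reg=0xAA
After byte 2 (0xCA): reg=0x27
After byte 3 (0xFF): reg=0x06
After byte 4 (0x99): reg=0xD4
After byte 5 (0x92): reg=0xD5
After byte 6 (0x69): reg=0x3D

Answer: 0x3D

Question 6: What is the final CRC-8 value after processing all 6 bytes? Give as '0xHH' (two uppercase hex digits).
Answer: 0x3D

Derivation:
After byte 1 (0x8D): reg=0xAA
After byte 2 (0xCA): reg=0x27
After byte 3 (0xFF): reg=0x06
After byte 4 (0x99): reg=0xD4
After byte 5 (0x92): reg=0xD5
After byte 6 (0x69): reg=0x3D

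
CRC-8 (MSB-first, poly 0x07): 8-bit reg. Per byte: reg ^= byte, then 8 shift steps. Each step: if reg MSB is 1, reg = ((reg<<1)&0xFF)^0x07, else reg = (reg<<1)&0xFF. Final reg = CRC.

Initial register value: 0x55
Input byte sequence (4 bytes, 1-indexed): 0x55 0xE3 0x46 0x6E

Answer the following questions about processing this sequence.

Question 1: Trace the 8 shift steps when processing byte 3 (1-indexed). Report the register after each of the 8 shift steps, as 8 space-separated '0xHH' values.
Answer: 0xC5 0x8D 0x1D 0x3A 0x74 0xE8 0xD7 0xA9

Derivation:
After byte 1 (0x55): reg=0x00
After byte 2 (0xE3): reg=0xA7
Register before byte 3: 0xA7
After XOR with byte 0x46: 0xE1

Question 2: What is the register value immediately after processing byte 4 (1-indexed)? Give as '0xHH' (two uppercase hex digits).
After byte 1 (0x55): reg=0x00
After byte 2 (0xE3): reg=0xA7
After byte 3 (0x46): reg=0xA9
After byte 4 (0x6E): reg=0x5B

Answer: 0x5B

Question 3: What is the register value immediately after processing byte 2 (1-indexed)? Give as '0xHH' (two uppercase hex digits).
Answer: 0xA7

Derivation:
After byte 1 (0x55): reg=0x00
After byte 2 (0xE3): reg=0xA7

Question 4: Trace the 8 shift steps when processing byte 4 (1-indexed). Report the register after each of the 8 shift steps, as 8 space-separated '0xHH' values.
After byte 1 (0x55): reg=0x00
After byte 2 (0xE3): reg=0xA7
After byte 3 (0x46): reg=0xA9
Register before byte 4: 0xA9
After XOR with byte 0x6E: 0xC7

Answer: 0x89 0x15 0x2A 0x54 0xA8 0x57 0xAE 0x5B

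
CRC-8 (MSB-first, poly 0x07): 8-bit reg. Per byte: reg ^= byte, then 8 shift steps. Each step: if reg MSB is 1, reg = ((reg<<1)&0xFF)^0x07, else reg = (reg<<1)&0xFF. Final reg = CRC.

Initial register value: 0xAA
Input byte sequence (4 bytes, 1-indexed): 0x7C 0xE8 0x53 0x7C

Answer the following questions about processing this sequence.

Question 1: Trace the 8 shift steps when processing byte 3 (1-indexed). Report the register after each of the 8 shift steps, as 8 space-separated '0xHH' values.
Answer: 0x02 0x04 0x08 0x10 0x20 0x40 0x80 0x07

Derivation:
After byte 1 (0x7C): reg=0x2C
After byte 2 (0xE8): reg=0x52
Register before byte 3: 0x52
After XOR with byte 0x53: 0x01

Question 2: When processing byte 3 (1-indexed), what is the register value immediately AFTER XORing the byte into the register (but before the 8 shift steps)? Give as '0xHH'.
Answer: 0x01

Derivation:
Register before byte 3: 0x52
Byte 3: 0x53
0x52 XOR 0x53 = 0x01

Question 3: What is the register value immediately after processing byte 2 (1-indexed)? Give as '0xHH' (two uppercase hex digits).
Answer: 0x52

Derivation:
After byte 1 (0x7C): reg=0x2C
After byte 2 (0xE8): reg=0x52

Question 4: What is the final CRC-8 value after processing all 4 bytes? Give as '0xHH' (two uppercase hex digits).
Answer: 0x66

Derivation:
After byte 1 (0x7C): reg=0x2C
After byte 2 (0xE8): reg=0x52
After byte 3 (0x53): reg=0x07
After byte 4 (0x7C): reg=0x66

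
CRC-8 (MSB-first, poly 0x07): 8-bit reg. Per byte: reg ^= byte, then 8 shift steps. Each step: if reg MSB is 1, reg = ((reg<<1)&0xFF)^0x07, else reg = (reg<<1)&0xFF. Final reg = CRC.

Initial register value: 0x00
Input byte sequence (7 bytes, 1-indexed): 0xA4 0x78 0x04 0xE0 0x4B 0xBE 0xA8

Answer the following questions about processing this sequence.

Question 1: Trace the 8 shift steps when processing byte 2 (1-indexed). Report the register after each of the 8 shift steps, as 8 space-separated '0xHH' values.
After byte 1 (0xA4): reg=0x75
Register before byte 2: 0x75
After XOR with byte 0x78: 0x0D

Answer: 0x1A 0x34 0x68 0xD0 0xA7 0x49 0x92 0x23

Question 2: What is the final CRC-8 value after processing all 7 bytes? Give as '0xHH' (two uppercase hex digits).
Answer: 0x8B

Derivation:
After byte 1 (0xA4): reg=0x75
After byte 2 (0x78): reg=0x23
After byte 3 (0x04): reg=0xF5
After byte 4 (0xE0): reg=0x6B
After byte 5 (0x4B): reg=0xE0
After byte 6 (0xBE): reg=0x9D
After byte 7 (0xA8): reg=0x8B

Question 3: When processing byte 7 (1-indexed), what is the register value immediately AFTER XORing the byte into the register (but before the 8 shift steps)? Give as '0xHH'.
Answer: 0x35

Derivation:
Register before byte 7: 0x9D
Byte 7: 0xA8
0x9D XOR 0xA8 = 0x35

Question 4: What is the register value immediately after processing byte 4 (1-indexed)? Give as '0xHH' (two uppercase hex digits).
Answer: 0x6B

Derivation:
After byte 1 (0xA4): reg=0x75
After byte 2 (0x78): reg=0x23
After byte 3 (0x04): reg=0xF5
After byte 4 (0xE0): reg=0x6B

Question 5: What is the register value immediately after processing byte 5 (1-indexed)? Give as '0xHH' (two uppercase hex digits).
Answer: 0xE0

Derivation:
After byte 1 (0xA4): reg=0x75
After byte 2 (0x78): reg=0x23
After byte 3 (0x04): reg=0xF5
After byte 4 (0xE0): reg=0x6B
After byte 5 (0x4B): reg=0xE0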